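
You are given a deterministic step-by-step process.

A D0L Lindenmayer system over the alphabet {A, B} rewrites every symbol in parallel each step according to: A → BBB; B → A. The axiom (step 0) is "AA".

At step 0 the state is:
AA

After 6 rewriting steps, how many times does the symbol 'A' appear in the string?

0) AA
1) BBBBBB
2) AAAAAA
3) BBBBBBBBBBBBBBBBBB
4) AAAAAAAAAAAAAAAAAA
5) BBBBBBBBBBBBBBBBBBBBBBBBBBBBBBBBBBBBBBBBBBBBBBBBBBBBBB
6) AAAAAAAAAAAAAAAAAAAAAAAAAAAAAAAAAAAAAAAAAAAAAAAAAAAAAA

54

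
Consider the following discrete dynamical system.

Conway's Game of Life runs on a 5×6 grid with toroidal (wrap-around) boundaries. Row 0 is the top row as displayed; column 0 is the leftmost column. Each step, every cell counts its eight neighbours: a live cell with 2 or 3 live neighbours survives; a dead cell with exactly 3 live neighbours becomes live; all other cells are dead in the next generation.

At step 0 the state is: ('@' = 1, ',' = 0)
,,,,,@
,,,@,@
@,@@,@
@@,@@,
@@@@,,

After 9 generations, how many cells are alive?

2

step 0: ,,,,,@
,,,@,@
@,@@,@
@@,@@,
@@@@,,
step 1: ,@,@,@
,,@@,@
,,,,,,
,,,,,,
,,,@,,
step 2: @,,@,,
@,@@,,
,,,,,,
,,,,,,
,,@,@,
step 3: ,,,,@@
,@@@,,
,,,,,,
,,,,,,
,,,@,,
step 4: ,,,,@,
,,@@@,
,,@,,,
,,,,,,
,,,,@,
step 5: ,,,,@@
,,@,@,
,,@,,,
,,,,,,
,,,,,,
step 6: ,,,@@@
,,,,@@
,,,@,,
,,,,,,
,,,,,,
step 7: ,,,@,@
,,,,,@
,,,,@,
,,,,,,
,,,,@,
step 8: ,,,,,@
,,,,,@
,,,,,,
,,,,,,
,,,,@,
step 9: ,,,,@@
,,,,,,
,,,,,,
,,,,,,
,,,,,,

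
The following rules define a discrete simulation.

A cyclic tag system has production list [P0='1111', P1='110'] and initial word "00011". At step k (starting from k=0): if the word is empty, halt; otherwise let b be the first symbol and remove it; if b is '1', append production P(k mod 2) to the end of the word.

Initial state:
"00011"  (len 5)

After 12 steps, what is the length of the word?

0) "00011"  (len 5)
1) "0011"  (len 4)
2) "011"  (len 3)
3) "11"  (len 2)
4) "1110"  (len 4)
5) "1101111"  (len 7)
6) "101111110"  (len 9)
7) "011111101111"  (len 12)
8) "11111101111"  (len 11)
9) "11111011111111"  (len 14)
10) "1111011111111110"  (len 16)
11) "1110111111111101111"  (len 19)
12) "110111111111101111110"  (len 21)

21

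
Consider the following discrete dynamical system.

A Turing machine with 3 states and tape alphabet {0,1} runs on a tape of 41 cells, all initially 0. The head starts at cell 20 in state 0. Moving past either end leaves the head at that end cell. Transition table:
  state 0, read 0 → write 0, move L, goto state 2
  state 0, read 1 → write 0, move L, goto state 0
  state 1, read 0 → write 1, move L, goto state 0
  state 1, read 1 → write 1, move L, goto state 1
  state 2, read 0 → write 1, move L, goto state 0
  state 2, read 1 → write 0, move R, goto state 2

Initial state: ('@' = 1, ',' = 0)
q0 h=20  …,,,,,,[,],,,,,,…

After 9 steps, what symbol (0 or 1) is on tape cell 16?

step 0: q0 h=20  …,,,,,,[,],,,,,,…
step 1: q2 h=19  …,,,,,,[,],,,,,,…
step 2: q0 h=18  …,,,,,,[,]@,,,,,…
step 3: q2 h=17  …,,,,,,[,],@,,,,…
step 4: q0 h=16  …,,,,,,[,]@,@,,,…
step 5: q2 h=15  …,,,,,,[,],@,@,,…
step 6: q0 h=14  …,,,,,,[,]@,@,@,…
step 7: q2 h=13  …,,,,,,[,],@,@,@…
step 8: q0 h=12  …,,,,,,[,]@,@,@,…
step 9: q2 h=11  …,,,,,,[,],@,@,@…

0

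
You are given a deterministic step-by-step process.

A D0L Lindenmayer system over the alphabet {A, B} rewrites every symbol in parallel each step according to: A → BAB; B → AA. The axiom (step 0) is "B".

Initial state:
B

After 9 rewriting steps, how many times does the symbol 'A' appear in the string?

t=0: B
t=1: AA
t=2: BABBAB
t=3: AABABAAAABABAA
t=4: BABBABAABABAABABBABBABBABAABABAABABBAB
t=5: AABABAAAABABAABABBABAABABAABABBABAABABAAAABABAAAABABAAAABABAABABBABAABABAABABBABAABABAAAABABAA
t=6: BABBABAABABAABABBABBABBABAABABAABABBABAABABAAAABABAABABBAB…BABBABAABABAAAABABAABABBABAABABAABABBABBABBABAABABAABABBAB  (len 246)
t=7: AABABAAAABABAABABBABAABABAABABBABAABABAAAABABAAAABABAAAABA…ABAAAABABAAAABABAAAABABAABABBABAABABAABABBABAABABAAAABABAA  (len 622)
t=8: BABBABAABABAABABBABBABBABAABABAABABBABAABABAAAABABAABABBAB…BABBABAABABAAAABABAABABBABAABABAABABBABBABBABAABABAABABBAB  (len 1606)
t=9: AABABAAAABABAABABBABAABABAABABBABAABABAAAABABAAAABABAAAABA…ABAAAABABAAAABABAAAABABAABABBABAABABAABABBABAABABAAAABABAA  (len 4094)

2330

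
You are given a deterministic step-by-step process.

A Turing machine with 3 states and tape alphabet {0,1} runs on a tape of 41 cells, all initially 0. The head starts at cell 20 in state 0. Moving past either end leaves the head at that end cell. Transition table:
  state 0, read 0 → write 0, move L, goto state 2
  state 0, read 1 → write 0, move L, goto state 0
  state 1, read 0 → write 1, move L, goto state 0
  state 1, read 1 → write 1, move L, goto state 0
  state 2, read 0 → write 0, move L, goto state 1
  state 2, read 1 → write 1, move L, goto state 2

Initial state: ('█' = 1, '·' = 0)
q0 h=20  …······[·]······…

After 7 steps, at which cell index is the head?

13

t=0: q0 h=20  …······[·]······…
t=1: q2 h=19  …······[·]······…
t=2: q1 h=18  …······[·]······…
t=3: q0 h=17  …······[·]█·····…
t=4: q2 h=16  …······[·]·█····…
t=5: q1 h=15  …······[·]··█···…
t=6: q0 h=14  …······[·]█··█··…
t=7: q2 h=13  …······[·]·█··█·…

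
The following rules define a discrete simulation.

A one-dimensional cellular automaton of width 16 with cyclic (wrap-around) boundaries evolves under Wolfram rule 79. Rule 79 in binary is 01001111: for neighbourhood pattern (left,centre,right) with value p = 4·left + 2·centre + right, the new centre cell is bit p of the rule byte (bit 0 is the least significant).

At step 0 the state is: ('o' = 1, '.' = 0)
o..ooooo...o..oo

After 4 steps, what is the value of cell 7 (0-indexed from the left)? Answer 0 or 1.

1

0) o..ooooo...o..oo
1) o.oo...o.ooo.oo.
2) o.oo.ooo.o.o.oo.
3) o.oo.o.o.o.o.oo.
4) o.oo.o.o.o.o.oo.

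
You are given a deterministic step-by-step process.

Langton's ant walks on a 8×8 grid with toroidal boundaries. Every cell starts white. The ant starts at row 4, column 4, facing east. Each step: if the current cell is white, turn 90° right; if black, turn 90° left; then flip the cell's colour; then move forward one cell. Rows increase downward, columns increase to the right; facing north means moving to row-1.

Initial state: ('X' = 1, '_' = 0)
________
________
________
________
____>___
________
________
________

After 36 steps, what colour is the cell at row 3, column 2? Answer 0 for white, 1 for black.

k=0  ________
________
________
________
____>___
________
________
________
k=1  ________
________
________
________
____X___
____v___
________
________
k=2  ________
________
________
________
____X___
___<X___
________
________
k=3  ________
________
________
________
___^X___
___XX___
________
________
k=4  ________
________
________
________
___X>___
___XX___
________
________
k=5  ________
________
________
____^___
___X____
___XX___
________
________
k=6  ________
________
________
____X>__
___X____
___XX___
________
________
k=7  ________
________
________
____XX__
___X_v__
___XX___
________
________
k=8  ________
________
________
____XX__
___X<X__
___XX___
________
________
k=9  ________
________
________
____^X__
___XXX__
___XX___
________
________
k=10  ________
________
________
___<_X__
___XXX__
___XX___
________
________
k=11  ________
________
___^____
___X_X__
___XXX__
___XX___
________
________
k=12  ________
________
___X>___
___X_X__
___XXX__
___XX___
________
________
k=13  ________
________
___XX___
___XvX__
___XXX__
___XX___
________
________
k=14  ________
________
___XX___
___<XX__
___XXX__
___XX___
________
________
k=15  ________
________
___XX___
____XX__
___vXX__
___XX___
________
________
k=16  ________
________
___XX___
____XX__
____>X__
___XX___
________
________
k=17  ________
________
___XX___
____^X__
_____X__
___XX___
________
________
k=18  ________
________
___XX___
___<_X__
_____X__
___XX___
________
________
k=19  ________
________
___^X___
___X_X__
_____X__
___XX___
________
________
k=20  ________
________
__<_X___
___X_X__
_____X__
___XX___
________
________
k=21  ________
__^_____
__X_X___
___X_X__
_____X__
___XX___
________
________
k=22  ________
__X>____
__X_X___
___X_X__
_____X__
___XX___
________
________
k=23  ________
__XX____
__XvX___
___X_X__
_____X__
___XX___
________
________
k=24  ________
__XX____
__<XX___
___X_X__
_____X__
___XX___
________
________
k=25  ________
__XX____
___XX___
__vX_X__
_____X__
___XX___
________
________
k=26  ________
__XX____
___XX___
_<XX_X__
_____X__
___XX___
________
________
k=27  ________
__XX____
_^_XX___
_XXX_X__
_____X__
___XX___
________
________
k=28  ________
__XX____
_X>XX___
_XXX_X__
_____X__
___XX___
________
________
k=29  ________
__XX____
_XXXX___
_XvX_X__
_____X__
___XX___
________
________
k=30  ________
__XX____
_XXXX___
_X_>_X__
_____X__
___XX___
________
________
k=31  ________
__XX____
_XX^X___
_X___X__
_____X__
___XX___
________
________
k=32  ________
__XX____
_X<_X___
_X___X__
_____X__
___XX___
________
________
k=33  ________
__XX____
_X__X___
_Xv__X__
_____X__
___XX___
________
________
k=34  ________
__XX____
_X__X___
_<X__X__
_____X__
___XX___
________
________
k=35  ________
__XX____
_X__X___
__X__X__
_v___X__
___XX___
________
________
k=36  ________
__XX____
_X__X___
__X__X__
<X___X__
___XX___
________
________

1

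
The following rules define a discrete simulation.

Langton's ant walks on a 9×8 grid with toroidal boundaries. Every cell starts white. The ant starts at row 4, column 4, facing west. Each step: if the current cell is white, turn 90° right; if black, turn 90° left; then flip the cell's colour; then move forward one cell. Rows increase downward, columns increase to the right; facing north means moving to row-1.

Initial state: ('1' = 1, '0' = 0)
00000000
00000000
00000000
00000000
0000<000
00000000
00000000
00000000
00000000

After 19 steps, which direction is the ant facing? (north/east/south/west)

t=0: 00000000
00000000
00000000
00000000
0000<000
00000000
00000000
00000000
00000000
t=1: 00000000
00000000
00000000
0000^000
00001000
00000000
00000000
00000000
00000000
t=2: 00000000
00000000
00000000
00001>00
00001000
00000000
00000000
00000000
00000000
t=3: 00000000
00000000
00000000
00001100
00001v00
00000000
00000000
00000000
00000000
t=4: 00000000
00000000
00000000
00001100
0000<100
00000000
00000000
00000000
00000000
t=5: 00000000
00000000
00000000
00001100
00000100
0000v000
00000000
00000000
00000000
t=6: 00000000
00000000
00000000
00001100
00000100
000<1000
00000000
00000000
00000000
t=7: 00000000
00000000
00000000
00001100
000^0100
00011000
00000000
00000000
00000000
t=8: 00000000
00000000
00000000
00001100
0001>100
00011000
00000000
00000000
00000000
t=9: 00000000
00000000
00000000
00001100
00011100
0001v000
00000000
00000000
00000000
t=10: 00000000
00000000
00000000
00001100
00011100
00010>00
00000000
00000000
00000000
t=11: 00000000
00000000
00000000
00001100
00011100
00010100
00000v00
00000000
00000000
t=12: 00000000
00000000
00000000
00001100
00011100
00010100
0000<100
00000000
00000000
t=13: 00000000
00000000
00000000
00001100
00011100
0001^100
00001100
00000000
00000000
t=14: 00000000
00000000
00000000
00001100
00011100
00011>00
00001100
00000000
00000000
t=15: 00000000
00000000
00000000
00001100
00011^00
00011000
00001100
00000000
00000000
t=16: 00000000
00000000
00000000
00001100
0001<000
00011000
00001100
00000000
00000000
t=17: 00000000
00000000
00000000
00001100
00010000
0001v000
00001100
00000000
00000000
t=18: 00000000
00000000
00000000
00001100
00010000
00010>00
00001100
00000000
00000000
t=19: 00000000
00000000
00000000
00001100
00010000
00010100
00001v00
00000000
00000000

south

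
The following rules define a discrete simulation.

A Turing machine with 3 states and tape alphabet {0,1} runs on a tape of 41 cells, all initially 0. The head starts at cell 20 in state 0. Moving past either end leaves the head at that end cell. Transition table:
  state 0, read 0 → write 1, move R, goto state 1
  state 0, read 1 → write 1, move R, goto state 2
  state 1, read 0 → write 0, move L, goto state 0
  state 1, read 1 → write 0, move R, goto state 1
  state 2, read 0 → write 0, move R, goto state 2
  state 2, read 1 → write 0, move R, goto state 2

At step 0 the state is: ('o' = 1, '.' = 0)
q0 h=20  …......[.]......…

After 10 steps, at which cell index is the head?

k=0  q0 h=20  …......[.]......…
k=1  q1 h=21  ….....o[.]......…
k=2  q0 h=20  …......[o]......…
k=3  q2 h=21  ….....o[.]......…
k=4  q2 h=22  …....o.[.]......…
k=5  q2 h=23  …...o..[.]......…
k=6  q2 h=24  …..o...[.]......…
k=7  q2 h=25  ….o....[.]......…
k=8  q2 h=26  …o.....[.]......…
k=9  q2 h=27  …......[.]......…
k=10  q2 h=28  …......[.]......…

28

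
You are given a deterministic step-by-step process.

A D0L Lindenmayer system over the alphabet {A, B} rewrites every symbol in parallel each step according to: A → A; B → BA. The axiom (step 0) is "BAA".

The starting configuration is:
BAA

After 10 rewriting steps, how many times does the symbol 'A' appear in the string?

12

0) BAA
1) BAAA
2) BAAAA
3) BAAAAA
4) BAAAAAA
5) BAAAAAAA
6) BAAAAAAAA
7) BAAAAAAAAA
8) BAAAAAAAAAA
9) BAAAAAAAAAAA
10) BAAAAAAAAAAAA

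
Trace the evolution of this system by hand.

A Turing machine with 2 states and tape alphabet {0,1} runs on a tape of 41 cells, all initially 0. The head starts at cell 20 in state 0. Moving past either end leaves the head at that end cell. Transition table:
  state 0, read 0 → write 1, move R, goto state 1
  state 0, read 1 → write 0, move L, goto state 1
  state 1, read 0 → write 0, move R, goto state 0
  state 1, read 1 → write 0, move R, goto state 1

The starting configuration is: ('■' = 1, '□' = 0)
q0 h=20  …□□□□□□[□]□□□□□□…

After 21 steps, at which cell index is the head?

t=0: q0 h=20  …□□□□□□[□]□□□□□□…
t=1: q1 h=21  …□□□□□■[□]□□□□□□…
t=2: q0 h=22  …□□□□■□[□]□□□□□□…
t=3: q1 h=23  …□□□■□■[□]□□□□□□…
t=4: q0 h=24  …□□■□■□[□]□□□□□□…
t=5: q1 h=25  …□■□■□■[□]□□□□□□…
t=6: q0 h=26  …■□■□■□[□]□□□□□□…
t=7: q1 h=27  …□■□■□■[□]□□□□□□…
t=8: q0 h=28  …■□■□■□[□]□□□□□□…
t=9: q1 h=29  …□■□■□■[□]□□□□□□…
t=10: q0 h=30  …■□■□■□[□]□□□□□□…
t=11: q1 h=31  …□■□■□■[□]□□□□□□…
t=12: q0 h=32  …■□■□■□[□]□□□□□□…
t=13: q1 h=33  …□■□■□■[□]□□□□□□…
t=14: q0 h=34  …■□■□■□[□]□□□□□□|
t=15: q1 h=35  …□■□■□■[□]□□□□□|
t=16: q0 h=36  …■□■□■□[□]□□□□|
t=17: q1 h=37  …□■□■□■[□]□□□|
t=18: q0 h=38  …■□■□■□[□]□□|
t=19: q1 h=39  …□■□■□■[□]□|
t=20: q0 h=40  …■□■□■□[□]|
t=21: q1 h=40  …■□■□■□[■]|

40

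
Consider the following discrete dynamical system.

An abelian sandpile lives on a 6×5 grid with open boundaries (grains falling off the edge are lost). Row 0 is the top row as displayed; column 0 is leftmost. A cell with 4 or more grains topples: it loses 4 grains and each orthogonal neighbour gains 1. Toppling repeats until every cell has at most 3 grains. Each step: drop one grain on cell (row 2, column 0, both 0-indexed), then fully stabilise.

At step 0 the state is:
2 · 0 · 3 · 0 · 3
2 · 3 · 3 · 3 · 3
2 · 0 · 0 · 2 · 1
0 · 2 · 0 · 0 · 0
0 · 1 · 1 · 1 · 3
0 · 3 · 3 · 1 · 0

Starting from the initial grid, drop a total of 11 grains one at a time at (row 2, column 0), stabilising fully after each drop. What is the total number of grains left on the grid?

45

0) 2 · 0 · 3 · 0 · 3
2 · 3 · 3 · 3 · 3
2 · 0 · 0 · 2 · 1
0 · 2 · 0 · 0 · 0
0 · 1 · 1 · 1 · 3
0 · 3 · 3 · 1 · 0
1) 2 · 0 · 3 · 0 · 3
2 · 3 · 3 · 3 · 3
3 · 0 · 0 · 2 · 1
0 · 2 · 0 · 0 · 0
0 · 1 · 1 · 1 · 3
0 · 3 · 3 · 1 · 0
2) 2 · 0 · 3 · 0 · 3
3 · 3 · 3 · 3 · 3
0 · 1 · 0 · 2 · 1
1 · 2 · 0 · 0 · 0
0 · 1 · 1 · 1 · 3
0 · 3 · 3 · 1 · 0
3) 2 · 0 · 3 · 0 · 3
3 · 3 · 3 · 3 · 3
1 · 1 · 0 · 2 · 1
1 · 2 · 0 · 0 · 0
0 · 1 · 1 · 1 · 3
0 · 3 · 3 · 1 · 0
4) 2 · 0 · 3 · 0 · 3
3 · 3 · 3 · 3 · 3
2 · 1 · 0 · 2 · 1
1 · 2 · 0 · 0 · 0
0 · 1 · 1 · 1 · 3
0 · 3 · 3 · 1 · 0
5) 2 · 0 · 3 · 0 · 3
3 · 3 · 3 · 3 · 3
3 · 1 · 0 · 2 · 1
1 · 2 · 0 · 0 · 0
0 · 1 · 1 · 1 · 3
0 · 3 · 3 · 1 · 0
6) 3 · 2 · 0 · 3 · 0
1 · 1 · 2 · 1 · 1
1 · 3 · 1 · 3 · 2
2 · 2 · 0 · 0 · 0
0 · 1 · 1 · 1 · 3
0 · 3 · 3 · 1 · 0
7) 3 · 2 · 0 · 3 · 0
1 · 1 · 2 · 1 · 1
2 · 3 · 1 · 3 · 2
2 · 2 · 0 · 0 · 0
0 · 1 · 1 · 1 · 3
0 · 3 · 3 · 1 · 0
8) 3 · 2 · 0 · 3 · 0
1 · 1 · 2 · 1 · 1
3 · 3 · 1 · 3 · 2
2 · 2 · 0 · 0 · 0
0 · 1 · 1 · 1 · 3
0 · 3 · 3 · 1 · 0
9) 3 · 2 · 0 · 3 · 0
2 · 2 · 2 · 1 · 1
1 · 0 · 2 · 3 · 2
3 · 3 · 0 · 0 · 0
0 · 1 · 1 · 1 · 3
0 · 3 · 3 · 1 · 0
10) 3 · 2 · 0 · 3 · 0
2 · 2 · 2 · 1 · 1
2 · 0 · 2 · 3 · 2
3 · 3 · 0 · 0 · 0
0 · 1 · 1 · 1 · 3
0 · 3 · 3 · 1 · 0
11) 3 · 2 · 0 · 3 · 0
2 · 2 · 2 · 1 · 1
3 · 0 · 2 · 3 · 2
3 · 3 · 0 · 0 · 0
0 · 1 · 1 · 1 · 3
0 · 3 · 3 · 1 · 0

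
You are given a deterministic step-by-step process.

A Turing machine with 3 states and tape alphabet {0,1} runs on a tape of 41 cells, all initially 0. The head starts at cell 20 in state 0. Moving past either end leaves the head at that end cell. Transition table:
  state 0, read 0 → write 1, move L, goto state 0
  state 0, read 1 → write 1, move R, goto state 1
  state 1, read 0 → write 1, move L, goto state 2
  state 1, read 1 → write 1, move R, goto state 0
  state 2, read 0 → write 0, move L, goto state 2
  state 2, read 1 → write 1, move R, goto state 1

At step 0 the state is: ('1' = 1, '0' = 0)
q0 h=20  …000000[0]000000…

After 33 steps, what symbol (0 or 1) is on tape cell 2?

1

gen 0: q0 h=20  …000000[0]000000…
gen 1: q0 h=19  …000000[0]100000…
gen 2: q0 h=18  …000000[0]110000…
gen 3: q0 h=17  …000000[0]111000…
gen 4: q0 h=16  …000000[0]111100…
gen 5: q0 h=15  …000000[0]111110…
gen 6: q0 h=14  …000000[0]111111…
gen 7: q0 h=13  …000000[0]111111…
gen 8: q0 h=12  …000000[0]111111…
gen 9: q0 h=11  …000000[0]111111…
gen 10: q0 h=10  …000000[0]111111…
gen 11: q0 h= 9  …000000[0]111111…
gen 12: q0 h= 8  …000000[0]111111…
gen 13: q0 h= 7  …000000[0]111111…
gen 14: q0 h= 6  |000000[0]111111…
gen 15: q0 h= 5  |00000[0]111111…
gen 16: q0 h= 4  |0000[0]111111…
gen 17: q0 h= 3  |000[0]111111…
gen 18: q0 h= 2  |00[0]111111…
gen 19: q0 h= 1  |0[0]111111…
gen 20: q0 h= 0  |[0]111111…
gen 21: q0 h= 0  |[1]111111…
gen 22: q1 h= 1  |1[1]111111…
gen 23: q0 h= 2  |11[1]111111…
gen 24: q1 h= 3  |111[1]111111…
gen 25: q0 h= 4  |1111[1]111111…
gen 26: q1 h= 5  |11111[1]111111…
gen 27: q0 h= 6  |111111[1]111111…
gen 28: q1 h= 7  …111111[1]111111…
gen 29: q0 h= 8  …111111[1]111111…
gen 30: q1 h= 9  …111111[1]111111…
gen 31: q0 h=10  …111111[1]111111…
gen 32: q1 h=11  …111111[1]111111…
gen 33: q0 h=12  …111111[1]111111…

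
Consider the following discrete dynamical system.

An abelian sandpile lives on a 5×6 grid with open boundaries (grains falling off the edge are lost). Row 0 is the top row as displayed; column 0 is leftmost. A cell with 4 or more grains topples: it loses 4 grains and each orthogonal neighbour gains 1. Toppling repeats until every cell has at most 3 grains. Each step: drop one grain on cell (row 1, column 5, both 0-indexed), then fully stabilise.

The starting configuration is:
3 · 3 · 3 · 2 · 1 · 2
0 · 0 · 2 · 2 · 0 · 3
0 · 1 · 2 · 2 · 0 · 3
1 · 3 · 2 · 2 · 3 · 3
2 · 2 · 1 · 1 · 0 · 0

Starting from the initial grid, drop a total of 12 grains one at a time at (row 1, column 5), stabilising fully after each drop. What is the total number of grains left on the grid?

52

step 0: 3 · 3 · 3 · 2 · 1 · 2
0 · 0 · 2 · 2 · 0 · 3
0 · 1 · 2 · 2 · 0 · 3
1 · 3 · 2 · 2 · 3 · 3
2 · 2 · 1 · 1 · 0 · 0
step 1: 3 · 3 · 3 · 2 · 1 · 3
0 · 0 · 2 · 2 · 1 · 1
0 · 1 · 2 · 2 · 2 · 1
1 · 3 · 2 · 3 · 0 · 1
2 · 2 · 1 · 1 · 1 · 1
step 2: 3 · 3 · 3 · 2 · 1 · 3
0 · 0 · 2 · 2 · 1 · 2
0 · 1 · 2 · 2 · 2 · 1
1 · 3 · 2 · 3 · 0 · 1
2 · 2 · 1 · 1 · 1 · 1
step 3: 3 · 3 · 3 · 2 · 1 · 3
0 · 0 · 2 · 2 · 1 · 3
0 · 1 · 2 · 2 · 2 · 1
1 · 3 · 2 · 3 · 0 · 1
2 · 2 · 1 · 1 · 1 · 1
step 4: 3 · 3 · 3 · 2 · 2 · 0
0 · 0 · 2 · 2 · 2 · 1
0 · 1 · 2 · 2 · 2 · 2
1 · 3 · 2 · 3 · 0 · 1
2 · 2 · 1 · 1 · 1 · 1
step 5: 3 · 3 · 3 · 2 · 2 · 0
0 · 0 · 2 · 2 · 2 · 2
0 · 1 · 2 · 2 · 2 · 2
1 · 3 · 2 · 3 · 0 · 1
2 · 2 · 1 · 1 · 1 · 1
step 6: 3 · 3 · 3 · 2 · 2 · 0
0 · 0 · 2 · 2 · 2 · 3
0 · 1 · 2 · 2 · 2 · 2
1 · 3 · 2 · 3 · 0 · 1
2 · 2 · 1 · 1 · 1 · 1
step 7: 3 · 3 · 3 · 2 · 2 · 1
0 · 0 · 2 · 2 · 3 · 0
0 · 1 · 2 · 2 · 2 · 3
1 · 3 · 2 · 3 · 0 · 1
2 · 2 · 1 · 1 · 1 · 1
step 8: 3 · 3 · 3 · 2 · 2 · 1
0 · 0 · 2 · 2 · 3 · 1
0 · 1 · 2 · 2 · 2 · 3
1 · 3 · 2 · 3 · 0 · 1
2 · 2 · 1 · 1 · 1 · 1
step 9: 3 · 3 · 3 · 2 · 2 · 1
0 · 0 · 2 · 2 · 3 · 2
0 · 1 · 2 · 2 · 2 · 3
1 · 3 · 2 · 3 · 0 · 1
2 · 2 · 1 · 1 · 1 · 1
step 10: 3 · 3 · 3 · 2 · 2 · 1
0 · 0 · 2 · 2 · 3 · 3
0 · 1 · 2 · 2 · 2 · 3
1 · 3 · 2 · 3 · 0 · 1
2 · 2 · 1 · 1 · 1 · 1
step 11: 3 · 3 · 3 · 2 · 3 · 2
0 · 0 · 2 · 3 · 1 · 2
0 · 1 · 2 · 3 · 0 · 1
1 · 3 · 2 · 3 · 1 · 2
2 · 2 · 1 · 1 · 1 · 1
step 12: 3 · 3 · 3 · 2 · 3 · 2
0 · 0 · 2 · 3 · 1 · 3
0 · 1 · 2 · 3 · 0 · 1
1 · 3 · 2 · 3 · 1 · 2
2 · 2 · 1 · 1 · 1 · 1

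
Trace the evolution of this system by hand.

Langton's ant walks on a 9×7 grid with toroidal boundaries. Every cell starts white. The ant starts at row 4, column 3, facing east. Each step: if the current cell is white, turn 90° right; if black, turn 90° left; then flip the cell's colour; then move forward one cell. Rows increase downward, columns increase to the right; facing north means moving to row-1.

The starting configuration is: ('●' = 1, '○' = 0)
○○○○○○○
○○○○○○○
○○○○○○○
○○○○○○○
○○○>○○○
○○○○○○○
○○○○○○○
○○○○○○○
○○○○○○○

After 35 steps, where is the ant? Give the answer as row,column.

[0] ○○○○○○○
○○○○○○○
○○○○○○○
○○○○○○○
○○○>○○○
○○○○○○○
○○○○○○○
○○○○○○○
○○○○○○○
[1] ○○○○○○○
○○○○○○○
○○○○○○○
○○○○○○○
○○○●○○○
○○○v○○○
○○○○○○○
○○○○○○○
○○○○○○○
[2] ○○○○○○○
○○○○○○○
○○○○○○○
○○○○○○○
○○○●○○○
○○<●○○○
○○○○○○○
○○○○○○○
○○○○○○○
[3] ○○○○○○○
○○○○○○○
○○○○○○○
○○○○○○○
○○^●○○○
○○●●○○○
○○○○○○○
○○○○○○○
○○○○○○○
[4] ○○○○○○○
○○○○○○○
○○○○○○○
○○○○○○○
○○●>○○○
○○●●○○○
○○○○○○○
○○○○○○○
○○○○○○○
[5] ○○○○○○○
○○○○○○○
○○○○○○○
○○○^○○○
○○●○○○○
○○●●○○○
○○○○○○○
○○○○○○○
○○○○○○○
[6] ○○○○○○○
○○○○○○○
○○○○○○○
○○○●>○○
○○●○○○○
○○●●○○○
○○○○○○○
○○○○○○○
○○○○○○○
[7] ○○○○○○○
○○○○○○○
○○○○○○○
○○○●●○○
○○●○v○○
○○●●○○○
○○○○○○○
○○○○○○○
○○○○○○○
[8] ○○○○○○○
○○○○○○○
○○○○○○○
○○○●●○○
○○●<●○○
○○●●○○○
○○○○○○○
○○○○○○○
○○○○○○○
[9] ○○○○○○○
○○○○○○○
○○○○○○○
○○○^●○○
○○●●●○○
○○●●○○○
○○○○○○○
○○○○○○○
○○○○○○○
[10] ○○○○○○○
○○○○○○○
○○○○○○○
○○<○●○○
○○●●●○○
○○●●○○○
○○○○○○○
○○○○○○○
○○○○○○○
[11] ○○○○○○○
○○○○○○○
○○^○○○○
○○●○●○○
○○●●●○○
○○●●○○○
○○○○○○○
○○○○○○○
○○○○○○○
[12] ○○○○○○○
○○○○○○○
○○●>○○○
○○●○●○○
○○●●●○○
○○●●○○○
○○○○○○○
○○○○○○○
○○○○○○○
[13] ○○○○○○○
○○○○○○○
○○●●○○○
○○●v●○○
○○●●●○○
○○●●○○○
○○○○○○○
○○○○○○○
○○○○○○○
[14] ○○○○○○○
○○○○○○○
○○●●○○○
○○<●●○○
○○●●●○○
○○●●○○○
○○○○○○○
○○○○○○○
○○○○○○○
[15] ○○○○○○○
○○○○○○○
○○●●○○○
○○○●●○○
○○v●●○○
○○●●○○○
○○○○○○○
○○○○○○○
○○○○○○○
[16] ○○○○○○○
○○○○○○○
○○●●○○○
○○○●●○○
○○○>●○○
○○●●○○○
○○○○○○○
○○○○○○○
○○○○○○○
[17] ○○○○○○○
○○○○○○○
○○●●○○○
○○○^●○○
○○○○●○○
○○●●○○○
○○○○○○○
○○○○○○○
○○○○○○○
[18] ○○○○○○○
○○○○○○○
○○●●○○○
○○<○●○○
○○○○●○○
○○●●○○○
○○○○○○○
○○○○○○○
○○○○○○○
[19] ○○○○○○○
○○○○○○○
○○^●○○○
○○●○●○○
○○○○●○○
○○●●○○○
○○○○○○○
○○○○○○○
○○○○○○○
[20] ○○○○○○○
○○○○○○○
○<○●○○○
○○●○●○○
○○○○●○○
○○●●○○○
○○○○○○○
○○○○○○○
○○○○○○○
[21] ○○○○○○○
○^○○○○○
○●○●○○○
○○●○●○○
○○○○●○○
○○●●○○○
○○○○○○○
○○○○○○○
○○○○○○○
[22] ○○○○○○○
○●>○○○○
○●○●○○○
○○●○●○○
○○○○●○○
○○●●○○○
○○○○○○○
○○○○○○○
○○○○○○○
[23] ○○○○○○○
○●●○○○○
○●v●○○○
○○●○●○○
○○○○●○○
○○●●○○○
○○○○○○○
○○○○○○○
○○○○○○○
[24] ○○○○○○○
○●●○○○○
○<●●○○○
○○●○●○○
○○○○●○○
○○●●○○○
○○○○○○○
○○○○○○○
○○○○○○○
[25] ○○○○○○○
○●●○○○○
○○●●○○○
○v●○●○○
○○○○●○○
○○●●○○○
○○○○○○○
○○○○○○○
○○○○○○○
[26] ○○○○○○○
○●●○○○○
○○●●○○○
<●●○●○○
○○○○●○○
○○●●○○○
○○○○○○○
○○○○○○○
○○○○○○○
[27] ○○○○○○○
○●●○○○○
^○●●○○○
●●●○●○○
○○○○●○○
○○●●○○○
○○○○○○○
○○○○○○○
○○○○○○○
[28] ○○○○○○○
○●●○○○○
●>●●○○○
●●●○●○○
○○○○●○○
○○●●○○○
○○○○○○○
○○○○○○○
○○○○○○○
[29] ○○○○○○○
○●●○○○○
●●●●○○○
●v●○●○○
○○○○●○○
○○●●○○○
○○○○○○○
○○○○○○○
○○○○○○○
[30] ○○○○○○○
○●●○○○○
●●●●○○○
●○>○●○○
○○○○●○○
○○●●○○○
○○○○○○○
○○○○○○○
○○○○○○○
[31] ○○○○○○○
○●●○○○○
●●^●○○○
●○○○●○○
○○○○●○○
○○●●○○○
○○○○○○○
○○○○○○○
○○○○○○○
[32] ○○○○○○○
○●●○○○○
●<○●○○○
●○○○●○○
○○○○●○○
○○●●○○○
○○○○○○○
○○○○○○○
○○○○○○○
[33] ○○○○○○○
○●●○○○○
●○○●○○○
●v○○●○○
○○○○●○○
○○●●○○○
○○○○○○○
○○○○○○○
○○○○○○○
[34] ○○○○○○○
○●●○○○○
●○○●○○○
<●○○●○○
○○○○●○○
○○●●○○○
○○○○○○○
○○○○○○○
○○○○○○○
[35] ○○○○○○○
○●●○○○○
●○○●○○○
○●○○●○○
v○○○●○○
○○●●○○○
○○○○○○○
○○○○○○○
○○○○○○○

4,0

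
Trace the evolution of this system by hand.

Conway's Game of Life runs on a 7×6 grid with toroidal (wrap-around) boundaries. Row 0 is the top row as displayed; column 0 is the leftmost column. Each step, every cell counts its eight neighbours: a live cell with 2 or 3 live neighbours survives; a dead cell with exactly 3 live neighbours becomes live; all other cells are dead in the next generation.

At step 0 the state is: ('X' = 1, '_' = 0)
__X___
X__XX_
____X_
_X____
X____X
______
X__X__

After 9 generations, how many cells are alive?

[0] __X___
X__XX_
____X_
_X____
X____X
______
X__X__
[1] _XX_XX
___XXX
___XXX
X____X
X_____
X____X
______
[2] X_X__X
______
___X__
X_____
_X____
X____X
_X__X_
[3] XX___X
______
______
______
_X___X
XX___X
_X__X_
[4] XX___X
X_____
______
______
_X___X
_XX_XX
__X_X_
[5] XX___X
XX___X
______
______
_XX_XX
_XX_XX
__X_X_
[6] __X_X_
_X___X
X_____
______
_XX_XX
______
__X_X_
[7] _XX_XX
XX___X
X_____
XX___X
______
_XX_XX
______
[8] _XX_XX
__X_X_
______
XX___X
__X_X_
______
______
[9] _XX_XX
_XX_XX
XX___X
XX___X
XX___X
______
______

17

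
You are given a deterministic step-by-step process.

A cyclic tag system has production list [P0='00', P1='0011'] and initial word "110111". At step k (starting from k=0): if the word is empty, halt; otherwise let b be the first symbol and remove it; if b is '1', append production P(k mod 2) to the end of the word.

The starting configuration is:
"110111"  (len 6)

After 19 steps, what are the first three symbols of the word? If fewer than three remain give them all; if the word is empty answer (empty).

gen 0: "110111"  (len 6)
gen 1: "1011100"  (len 7)
gen 2: "0111000011"  (len 10)
gen 3: "111000011"  (len 9)
gen 4: "110000110011"  (len 12)
gen 5: "1000011001100"  (len 13)
gen 6: "0000110011000011"  (len 16)
gen 7: "000110011000011"  (len 15)
gen 8: "00110011000011"  (len 14)
gen 9: "0110011000011"  (len 13)
gen 10: "110011000011"  (len 12)
gen 11: "1001100001100"  (len 13)
gen 12: "0011000011000011"  (len 16)
gen 13: "011000011000011"  (len 15)
gen 14: "11000011000011"  (len 14)
gen 15: "100001100001100"  (len 15)
gen 16: "000011000011000011"  (len 18)
gen 17: "00011000011000011"  (len 17)
gen 18: "0011000011000011"  (len 16)
gen 19: "011000011000011"  (len 15)

011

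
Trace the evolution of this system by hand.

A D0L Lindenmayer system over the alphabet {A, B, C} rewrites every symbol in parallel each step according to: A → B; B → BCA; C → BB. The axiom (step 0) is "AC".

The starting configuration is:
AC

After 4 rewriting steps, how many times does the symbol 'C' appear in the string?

[0] AC
[1] BBB
[2] BCABCABCA
[3] BCABBBBCABBBBCABBB
[4] BCABBBBCABCABCABCABBBBCABCABCABCABBBBCABCABCA

12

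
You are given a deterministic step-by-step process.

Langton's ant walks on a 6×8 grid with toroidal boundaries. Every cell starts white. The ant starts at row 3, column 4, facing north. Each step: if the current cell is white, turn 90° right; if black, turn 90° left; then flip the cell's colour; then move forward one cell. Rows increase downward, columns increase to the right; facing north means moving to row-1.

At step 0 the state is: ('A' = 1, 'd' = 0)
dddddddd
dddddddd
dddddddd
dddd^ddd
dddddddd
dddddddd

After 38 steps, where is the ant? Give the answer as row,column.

step 0: dddddddd
dddddddd
dddddddd
dddd^ddd
dddddddd
dddddddd
step 1: dddddddd
dddddddd
dddddddd
ddddA>dd
dddddddd
dddddddd
step 2: dddddddd
dddddddd
dddddddd
ddddAAdd
dddddvdd
dddddddd
step 3: dddddddd
dddddddd
dddddddd
ddddAAdd
dddd<Add
dddddddd
step 4: dddddddd
dddddddd
dddddddd
dddd^Add
ddddAAdd
dddddddd
step 5: dddddddd
dddddddd
dddddddd
ddd<dAdd
ddddAAdd
dddddddd
step 6: dddddddd
dddddddd
ddd^dddd
dddAdAdd
ddddAAdd
dddddddd
step 7: dddddddd
dddddddd
dddA>ddd
dddAdAdd
ddddAAdd
dddddddd
step 8: dddddddd
dddddddd
dddAAddd
dddAvAdd
ddddAAdd
dddddddd
step 9: dddddddd
dddddddd
dddAAddd
ddd<AAdd
ddddAAdd
dddddddd
step 10: dddddddd
dddddddd
dddAAddd
ddddAAdd
dddvAAdd
dddddddd
step 11: dddddddd
dddddddd
dddAAddd
ddddAAdd
dd<AAAdd
dddddddd
step 12: dddddddd
dddddddd
dddAAddd
dd^dAAdd
ddAAAAdd
dddddddd
step 13: dddddddd
dddddddd
dddAAddd
ddA>AAdd
ddAAAAdd
dddddddd
step 14: dddddddd
dddddddd
dddAAddd
ddAAAAdd
ddAvAAdd
dddddddd
step 15: dddddddd
dddddddd
dddAAddd
ddAAAAdd
ddAd>Add
dddddddd
step 16: dddddddd
dddddddd
dddAAddd
ddAA^Add
ddAddAdd
dddddddd
step 17: dddddddd
dddddddd
dddAAddd
ddA<dAdd
ddAddAdd
dddddddd
step 18: dddddddd
dddddddd
dddAAddd
ddAddAdd
ddAvdAdd
dddddddd
step 19: dddddddd
dddddddd
dddAAddd
ddAddAdd
dd<AdAdd
dddddddd
step 20: dddddddd
dddddddd
dddAAddd
ddAddAdd
dddAdAdd
ddvddddd
step 21: dddddddd
dddddddd
dddAAddd
ddAddAdd
dddAdAdd
d<Addddd
step 22: dddddddd
dddddddd
dddAAddd
ddAddAdd
d^dAdAdd
dAAddddd
step 23: dddddddd
dddddddd
dddAAddd
ddAddAdd
dA>AdAdd
dAAddddd
step 24: dddddddd
dddddddd
dddAAddd
ddAddAdd
dAAAdAdd
dAvddddd
step 25: dddddddd
dddddddd
dddAAddd
ddAddAdd
dAAAdAdd
dAd>dddd
step 26: dddvdddd
dddddddd
dddAAddd
ddAddAdd
dAAAdAdd
dAdAdddd
step 27: dd<Adddd
dddddddd
dddAAddd
ddAddAdd
dAAAdAdd
dAdAdddd
step 28: ddAAdddd
dddddddd
dddAAddd
ddAddAdd
dAAAdAdd
dA^Adddd
step 29: ddAAdddd
dddddddd
dddAAddd
ddAddAdd
dAAAdAdd
dAA>dddd
step 30: ddAAdddd
dddddddd
dddAAddd
ddAddAdd
dAA^dAdd
dAAddddd
step 31: ddAAdddd
dddddddd
dddAAddd
ddAddAdd
dA<ddAdd
dAAddddd
step 32: ddAAdddd
dddddddd
dddAAddd
ddAddAdd
dAdddAdd
dAvddddd
step 33: ddAAdddd
dddddddd
dddAAddd
ddAddAdd
dAdddAdd
dAd>dddd
step 34: ddAvdddd
dddddddd
dddAAddd
ddAddAdd
dAdddAdd
dAdAdddd
step 35: ddAd>ddd
dddddddd
dddAAddd
ddAddAdd
dAdddAdd
dAdAdddd
step 36: ddAdAddd
ddddvddd
dddAAddd
ddAddAdd
dAdddAdd
dAdAdddd
step 37: ddAdAddd
ddd<Addd
dddAAddd
ddAddAdd
dAdddAdd
dAdAdddd
step 38: ddA^Addd
dddAAddd
dddAAddd
ddAddAdd
dAdddAdd
dAdAdddd

0,3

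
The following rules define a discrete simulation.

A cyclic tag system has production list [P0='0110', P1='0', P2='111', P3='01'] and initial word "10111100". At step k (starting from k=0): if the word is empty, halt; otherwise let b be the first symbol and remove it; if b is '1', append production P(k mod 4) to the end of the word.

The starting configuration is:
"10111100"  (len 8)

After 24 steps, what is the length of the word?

k=0  "10111100"  (len 8)
k=1  "01111000110"  (len 11)
k=2  "1111000110"  (len 10)
k=3  "111000110111"  (len 12)
k=4  "1100011011101"  (len 13)
k=5  "1000110111010110"  (len 16)
k=6  "0001101110101100"  (len 16)
k=7  "001101110101100"  (len 15)
k=8  "01101110101100"  (len 14)
k=9  "1101110101100"  (len 13)
k=10  "1011101011000"  (len 13)
k=11  "011101011000111"  (len 15)
k=12  "11101011000111"  (len 14)
k=13  "11010110001110110"  (len 17)
k=14  "10101100011101100"  (len 17)
k=15  "0101100011101100111"  (len 19)
k=16  "101100011101100111"  (len 18)
k=17  "011000111011001110110"  (len 21)
k=18  "11000111011001110110"  (len 20)
k=19  "1000111011001110110111"  (len 22)
k=20  "00011101100111011011101"  (len 23)
k=21  "0011101100111011011101"  (len 22)
k=22  "011101100111011011101"  (len 21)
k=23  "11101100111011011101"  (len 20)
k=24  "110110011101101110101"  (len 21)

21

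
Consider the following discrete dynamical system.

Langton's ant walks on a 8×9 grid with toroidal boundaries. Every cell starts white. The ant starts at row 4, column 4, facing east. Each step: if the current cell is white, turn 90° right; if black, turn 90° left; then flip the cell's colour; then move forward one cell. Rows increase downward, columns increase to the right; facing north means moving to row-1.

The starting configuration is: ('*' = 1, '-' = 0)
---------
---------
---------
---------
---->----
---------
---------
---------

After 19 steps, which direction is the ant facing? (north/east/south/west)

north

k=0  ---------
---------
---------
---------
---->----
---------
---------
---------
k=1  ---------
---------
---------
---------
----*----
----v----
---------
---------
k=2  ---------
---------
---------
---------
----*----
---<*----
---------
---------
k=3  ---------
---------
---------
---------
---^*----
---**----
---------
---------
k=4  ---------
---------
---------
---------
---*>----
---**----
---------
---------
k=5  ---------
---------
---------
----^----
---*-----
---**----
---------
---------
k=6  ---------
---------
---------
----*>---
---*-----
---**----
---------
---------
k=7  ---------
---------
---------
----**---
---*-v---
---**----
---------
---------
k=8  ---------
---------
---------
----**---
---*<*---
---**----
---------
---------
k=9  ---------
---------
---------
----^*---
---***---
---**----
---------
---------
k=10  ---------
---------
---------
---<-*---
---***---
---**----
---------
---------
k=11  ---------
---------
---^-----
---*-*---
---***---
---**----
---------
---------
k=12  ---------
---------
---*>----
---*-*---
---***---
---**----
---------
---------
k=13  ---------
---------
---**----
---*v*---
---***---
---**----
---------
---------
k=14  ---------
---------
---**----
---<**---
---***---
---**----
---------
---------
k=15  ---------
---------
---**----
----**---
---v**---
---**----
---------
---------
k=16  ---------
---------
---**----
----**---
---->*---
---**----
---------
---------
k=17  ---------
---------
---**----
----^*---
-----*---
---**----
---------
---------
k=18  ---------
---------
---**----
---<-*---
-----*---
---**----
---------
---------
k=19  ---------
---------
---^*----
---*-*---
-----*---
---**----
---------
---------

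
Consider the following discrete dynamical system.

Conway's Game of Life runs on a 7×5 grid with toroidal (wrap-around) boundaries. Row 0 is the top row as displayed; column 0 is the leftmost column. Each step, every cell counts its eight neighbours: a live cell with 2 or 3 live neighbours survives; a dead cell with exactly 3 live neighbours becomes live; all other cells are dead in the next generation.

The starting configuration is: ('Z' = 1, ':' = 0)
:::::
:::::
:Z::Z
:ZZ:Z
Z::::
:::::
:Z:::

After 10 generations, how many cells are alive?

4

[0] :::::
:::::
:Z::Z
:ZZ:Z
Z::::
:::::
:Z:::
[1] :::::
:::::
:ZZZ:
:ZZZZ
ZZ:::
:::::
:::::
[2] :::::
::Z::
ZZ::Z
::::Z
ZZ:ZZ
:::::
:::::
[3] :::::
ZZ:::
ZZ:ZZ
::Z::
Z::ZZ
Z:::Z
:::::
[4] :::::
:ZZ::
:::ZZ
::Z::
ZZ:Z:
Z::Z:
:::::
[5] :::::
::ZZ:
:Z:Z:
ZZZ::
ZZ:Z:
ZZZ::
:::::
[6] :::::
::ZZ:
Z::ZZ
:::Z:
:::Z:
Z:Z:Z
:Z:::
[7] ::Z::
::ZZ:
:::::
::ZZ:
::ZZ:
ZZZZZ
ZZ:::
[8] ::ZZ:
::ZZ:
:::::
::ZZ:
Z::::
:::::
:::::
[9] ::ZZ:
::ZZ:
:::::
:::::
:::::
:::::
:::::
[10] ::ZZ:
::ZZ:
:::::
:::::
:::::
:::::
:::::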